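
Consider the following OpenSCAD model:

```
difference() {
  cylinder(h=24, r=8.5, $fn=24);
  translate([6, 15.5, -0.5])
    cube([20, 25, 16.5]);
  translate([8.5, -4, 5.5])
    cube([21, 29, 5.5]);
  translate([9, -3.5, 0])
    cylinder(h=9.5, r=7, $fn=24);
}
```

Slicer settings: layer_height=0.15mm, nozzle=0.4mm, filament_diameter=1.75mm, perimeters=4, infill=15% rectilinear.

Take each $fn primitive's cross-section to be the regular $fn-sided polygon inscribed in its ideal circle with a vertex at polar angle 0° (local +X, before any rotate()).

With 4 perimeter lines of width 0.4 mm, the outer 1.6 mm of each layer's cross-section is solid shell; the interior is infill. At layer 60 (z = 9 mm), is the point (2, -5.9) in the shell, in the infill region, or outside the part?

At z = 9 mm: the r=8.5 cylinder contributes a regular 24-gon of circumradius 8.5; the cube at (6, 15.5) is present — its section is the full 20×25 rectangle; the cube at (8.5, -4) is present — its section is the full 21×29 rectangle; the r=7 cylinder at (9, -3.5) contributes a regular 24-gon of circumradius 7; Taking the first minus the rest: starting from the r=8.5 cylinder, the 20×25 cube at (6, 15.5) misses the remaining region (no effect); the 21×29 cube at (8.5, -4) misses the remaining region (no effect); the r=7 cylinder at (9, -3.5) partially overlaps it — only the 47.75 mm² overlap (of its 152.19 mm²) is removed, clipping the outline — 1 connected region. Overall, the cross-section is a single solid region. The nearest boundary edge runs (2.24, -5.31)→(2.94, -7.00); distance from the point to it = 0.45 mm. The point is inside the cross-section, 0.45 mm from the nearest boundary — within the 1.6 mm shell band (4 × 0.4).

shell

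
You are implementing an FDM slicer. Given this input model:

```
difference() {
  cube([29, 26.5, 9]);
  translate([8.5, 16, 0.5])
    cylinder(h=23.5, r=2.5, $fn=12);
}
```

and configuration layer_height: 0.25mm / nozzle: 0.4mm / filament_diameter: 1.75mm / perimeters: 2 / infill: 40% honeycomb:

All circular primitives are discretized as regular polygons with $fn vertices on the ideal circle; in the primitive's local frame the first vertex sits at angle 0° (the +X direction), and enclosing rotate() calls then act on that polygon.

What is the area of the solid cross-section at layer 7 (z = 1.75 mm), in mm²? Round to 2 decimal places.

At z = 1.75 mm: the 29×26.5 cube contributes its full rectangle (area 768.50 mm²); the cylinder at (8.5, 16): section is a regular 12-gon, circumradius r=2.5 (area = (12/2)·2.500²·sin(360°/12) = 18.75 mm²); After the difference (first − rest): starting from the 29×26.5 cube (768.50 mm²), the r=2.5 cylinder at (8.5, 16) lies wholly inside it (removes its full 18.75 mm² and its 15.53 mm outline becomes a hole wall) — area = 749.75 mm². Overall, the cross-section is one region with 1 hole. Net area = 749.75 mm².

749.75 mm²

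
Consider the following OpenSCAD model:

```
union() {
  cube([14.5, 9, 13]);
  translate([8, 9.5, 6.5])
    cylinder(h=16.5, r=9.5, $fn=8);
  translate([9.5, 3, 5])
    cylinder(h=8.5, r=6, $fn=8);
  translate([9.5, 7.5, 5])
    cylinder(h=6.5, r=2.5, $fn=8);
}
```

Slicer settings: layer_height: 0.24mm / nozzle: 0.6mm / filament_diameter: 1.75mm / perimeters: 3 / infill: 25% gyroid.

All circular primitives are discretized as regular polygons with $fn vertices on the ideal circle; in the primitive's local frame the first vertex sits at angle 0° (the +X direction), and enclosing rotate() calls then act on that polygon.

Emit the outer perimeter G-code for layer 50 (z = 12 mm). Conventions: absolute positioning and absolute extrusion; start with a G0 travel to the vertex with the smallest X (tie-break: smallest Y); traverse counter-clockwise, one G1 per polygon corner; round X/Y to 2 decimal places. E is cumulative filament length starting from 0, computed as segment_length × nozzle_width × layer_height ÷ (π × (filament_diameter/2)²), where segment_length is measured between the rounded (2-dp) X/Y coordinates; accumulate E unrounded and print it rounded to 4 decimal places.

At z = 12 mm: the cube is present — its section is the full 14.5×9 rectangle; the r=9.5 cylinder at (8, 9.5) gives a regular 8-gon of circumradius 9.5 (constant along its height); the r=6 cylinder at (9.5, 3) contributes a regular 8-gon of circumradius 6; the cylinder at (9.5, 7.5) is absent (z outside [5, 11.5]); Merging all regions: the regions partially overlap (shared area 188.60 mm²), so overlapping operands fuse into one piece — 1 connected region. The outline is a single polygon with 16 vertices. Extrusion per mm of travel: 0.6 × 0.24 / (π × 0.875²) = 0.059868. Accumulating E over each segment gives final E = 3.9499.

G0 X-1.50 Y9.50 Z12.00
G1 X0.00 Y5.88 E0.2346
G1 X0.00 Y0.00 E0.5866
G1 X4.74 Y0.00 E0.8704
G1 X5.26 Y-1.24 E0.9509
G1 X9.50 Y-3.00 E1.2257
G1 X13.74 Y-1.24 E1.5006
G1 X14.26 Y0.00 E1.5811
G1 X14.50 Y0.00 E1.5954
G1 X14.50 Y0.59 E1.6308
G1 X15.50 Y3.00 E1.7870
G1 X15.15 Y3.84 E1.8415
G1 X17.50 Y9.50 E2.2084
G1 X14.72 Y16.22 E2.6437
G1 X8.00 Y19.00 E3.0791
G1 X1.28 Y16.22 E3.5145
G1 X-1.50 Y9.50 E3.9499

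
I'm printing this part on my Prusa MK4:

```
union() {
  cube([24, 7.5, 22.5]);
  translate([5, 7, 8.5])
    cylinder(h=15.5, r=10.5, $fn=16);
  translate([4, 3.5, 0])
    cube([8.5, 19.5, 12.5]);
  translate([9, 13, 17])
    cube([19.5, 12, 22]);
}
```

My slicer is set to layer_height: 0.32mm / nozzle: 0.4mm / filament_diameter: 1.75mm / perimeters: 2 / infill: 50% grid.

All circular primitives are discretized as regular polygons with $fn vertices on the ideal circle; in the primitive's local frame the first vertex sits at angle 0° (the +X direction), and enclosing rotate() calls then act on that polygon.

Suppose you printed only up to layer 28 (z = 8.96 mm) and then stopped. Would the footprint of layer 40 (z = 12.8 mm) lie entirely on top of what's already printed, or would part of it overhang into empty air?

Compare the two slices. At z = 8.96: the cube is present — its section is the full 24×7.5 rectangle (area 180.00 mm²); the r=10.5 cylinder at (5, 7) gives a regular 16-gon of circumradius 10.5 (constant along its height) (area = (16/2)·10.500²·sin(360°/16) = 337.53 mm²); the 8.5×19.5 cube at (4, 3.5) contributes its full rectangle (area 165.75 mm²); the cube at (9, 13) does not reach this height (z outside [17, 39]); Merging all regions: the regions partially overlap — summed areas 683.28 mm² minus the doubly-counted overlap 219.72 mm² gives 463.55 mm² — area = 463.55 mm². At z = 12.8: the cube is present — its section is the full 24×7.5 rectangle (area 180.00 mm²); the r=10.5 cylinder at (5, 7) contributes a regular 16-gon of circumradius 10.5 (area = (16/2)·10.500²·sin(360°/16) = 337.53 mm²); the cube at (4, 3.5) is not intersected at this z (z outside [0, 12.5]); the cube at (9, 13) is not intersected at this z (z outside [17, 39]); Merging all regions: the regions partially overlap — summed areas 517.53 mm² minus the doubly-counted overlap 109.27 mm² gives 408.26 mm² — area = 408.26 mm². Checking containment: the cross-section at z = 12.8 is a subset of the cross-section at z = 8.96.

entirely on top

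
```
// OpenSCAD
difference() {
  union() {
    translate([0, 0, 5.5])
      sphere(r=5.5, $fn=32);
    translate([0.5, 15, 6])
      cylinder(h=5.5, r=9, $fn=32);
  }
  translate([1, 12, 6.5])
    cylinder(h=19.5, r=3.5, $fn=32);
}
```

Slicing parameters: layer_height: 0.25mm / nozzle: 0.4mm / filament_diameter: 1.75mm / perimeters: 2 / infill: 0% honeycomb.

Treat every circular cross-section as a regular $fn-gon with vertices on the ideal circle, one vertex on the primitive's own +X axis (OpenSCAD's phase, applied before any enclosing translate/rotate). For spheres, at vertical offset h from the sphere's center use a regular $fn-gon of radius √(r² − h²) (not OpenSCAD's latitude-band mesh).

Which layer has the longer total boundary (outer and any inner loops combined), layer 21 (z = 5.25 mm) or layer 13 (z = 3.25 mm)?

layer 21 (z = 5.25 mm)

Layer 21 (z = 5.25): the r=5.5 sphere slices to a regular 32-gon of circumradius 5.494 (√(r²−h²) with h=0.25 from center) (perimeter = 2·32·5.494·sin(180°/32) = 34.47 mm); the cylinder at (0.5, 15) is absent (z outside [6, 11.5]); Taking the union: only the r=5.5 sphere is present, so the union is just that shape — boundary = 34.47 mm; the cylinder at (1, 12) does not reach this height (z outside [6.5, 26]); Taking the first minus the rest: none of the subtracted shapes is present at this height, so that combined region is unchanged — boundary = 34.47 mm. So its perimeter = 34.47 mm. Layer 13 (z = 3.25): the r=5.5 sphere slices to a regular 32-gon of circumradius 5.019 (√(r²−h²) with h=2.25 from center) (perimeter = 2·32·5.019·sin(180°/32) = 31.48 mm); the cylinder at (0.5, 15) is not intersected at this z (z outside [6, 11.5]); Merging all regions: only the r=5.5 sphere is present, so the union is just that shape — boundary = 31.48 mm; the cylinder at (1, 12) is absent (z outside [6.5, 26]); After the difference (first − rest): none of the subtracted shapes is present at this height, so the result so far is unchanged — boundary = 31.48 mm. So its perimeter = 31.48 mm. Layer 21 is larger (34.47 vs 31.48 mm).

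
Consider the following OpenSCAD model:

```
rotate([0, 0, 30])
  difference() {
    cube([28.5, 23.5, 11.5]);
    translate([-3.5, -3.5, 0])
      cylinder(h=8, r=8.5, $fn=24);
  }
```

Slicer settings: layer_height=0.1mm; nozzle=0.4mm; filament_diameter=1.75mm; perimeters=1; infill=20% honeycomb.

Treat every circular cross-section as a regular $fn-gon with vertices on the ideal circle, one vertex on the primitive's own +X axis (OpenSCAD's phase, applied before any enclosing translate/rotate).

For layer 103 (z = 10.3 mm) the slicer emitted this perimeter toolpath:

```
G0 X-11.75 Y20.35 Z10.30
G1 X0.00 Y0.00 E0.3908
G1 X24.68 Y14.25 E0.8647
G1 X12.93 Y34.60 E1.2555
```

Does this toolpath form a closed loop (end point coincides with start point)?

no

Start point (G0): (-11.75, 20.35). End point (last G1): the path does not return to the start — open.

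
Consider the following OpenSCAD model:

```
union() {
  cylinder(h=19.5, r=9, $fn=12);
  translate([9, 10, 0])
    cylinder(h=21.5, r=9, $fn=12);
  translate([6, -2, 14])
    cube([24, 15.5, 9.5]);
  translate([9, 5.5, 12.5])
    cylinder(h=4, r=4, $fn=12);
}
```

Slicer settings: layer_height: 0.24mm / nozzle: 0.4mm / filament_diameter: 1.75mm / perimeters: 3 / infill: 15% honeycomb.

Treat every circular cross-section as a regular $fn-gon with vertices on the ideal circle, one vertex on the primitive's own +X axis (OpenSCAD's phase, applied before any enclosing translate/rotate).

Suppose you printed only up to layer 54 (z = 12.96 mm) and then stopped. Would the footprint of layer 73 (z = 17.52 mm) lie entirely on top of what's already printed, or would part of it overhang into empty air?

part overhangs

Compare the two slices. At z = 12.96: the r=9 cylinder contributes a regular 12-gon of circumradius 9 (area = (12/2)·9.000²·sin(360°/12) = 243.00 mm²); the cylinder at (9, 10): section is a regular 12-gon, circumradius r=9 (area = (12/2)·9.000²·sin(360°/12) = 243.00 mm²); the cube at (6, -2) is not intersected at this z (z outside [14, 23.5]); the cylinder at (9, 5.5): section is a regular 12-gon, circumradius r=4 (area = (12/2)·4.000²·sin(360°/12) = 48.00 mm²); Combining (union): the regions partially overlap — summed areas 534.00 mm² minus the doubly-counted overlap 79.79 mm² gives 454.21 mm² — area = 454.21 mm². At z = 17.52: the r=9 cylinder gives a regular 12-gon of circumradius 9 (constant along its height) (area = (12/2)·9.000²·sin(360°/12) = 243.00 mm²); the cylinder at (9, 10): section is a regular 12-gon, circumradius r=9 (area = (12/2)·9.000²·sin(360°/12) = 243.00 mm²); the cube at (6, -2) is present — its section is the full 24×15.5 rectangle (area 372.00 mm²); the cylinder at (9, 5.5) is not intersected at this z (z outside [12.5, 16.5]); Combining (union): the regions partially overlap — summed areas 858.00 mm² minus the doubly-counted overlap 168.22 mm² gives 689.78 mm² — area = 689.78 mm². Checking containment: at z = 17.52 the cross-section extends beyond the z = 12.96 cross-section by about 235.57 mm².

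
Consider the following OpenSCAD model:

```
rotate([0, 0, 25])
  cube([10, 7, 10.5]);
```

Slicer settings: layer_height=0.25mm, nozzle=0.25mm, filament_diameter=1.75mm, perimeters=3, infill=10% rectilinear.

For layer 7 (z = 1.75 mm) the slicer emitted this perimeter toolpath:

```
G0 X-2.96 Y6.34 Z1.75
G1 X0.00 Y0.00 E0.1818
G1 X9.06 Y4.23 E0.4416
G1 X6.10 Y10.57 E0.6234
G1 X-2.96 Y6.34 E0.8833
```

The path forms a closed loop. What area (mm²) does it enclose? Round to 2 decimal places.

69.96 mm²

Apply the shoelace formula to the sequence of (X, Y) vertices; enclosed area = 69.96 mm².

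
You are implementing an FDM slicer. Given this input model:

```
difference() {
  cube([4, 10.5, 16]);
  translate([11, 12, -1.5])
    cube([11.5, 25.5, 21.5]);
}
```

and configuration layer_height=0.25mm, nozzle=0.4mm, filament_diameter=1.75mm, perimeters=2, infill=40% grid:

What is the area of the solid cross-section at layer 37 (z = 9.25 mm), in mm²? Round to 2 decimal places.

42.00 mm²

At z = 9.25 mm: the cube (footprint 4×10.5) is included at this height (area 42.00 mm²); the cube at (11, 12) is present — its section is the full 11.5×25.5 rectangle (area 293.25 mm²); Subtracting the remaining from the first: starting from the 4×10.5 cube (42.00 mm²), the 11.5×25.5 cube at (11, 12) misses the remaining region (no effect) — area = 42.00 mm². Overall, the cross-section is a single solid region. Net area = 42.00 mm².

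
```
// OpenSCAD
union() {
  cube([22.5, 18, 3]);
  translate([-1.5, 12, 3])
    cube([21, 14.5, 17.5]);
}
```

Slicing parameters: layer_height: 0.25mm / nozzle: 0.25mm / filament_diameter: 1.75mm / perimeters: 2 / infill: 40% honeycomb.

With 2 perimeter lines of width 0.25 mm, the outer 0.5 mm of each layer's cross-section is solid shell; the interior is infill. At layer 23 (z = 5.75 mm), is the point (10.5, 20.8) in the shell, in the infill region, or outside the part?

infill

At z = 5.75 mm: the cube is not intersected at this z (z outside [0, 3]); the 21×14.5 cube at (-1.5, 12) contributes its full rectangle; Merging all regions: only the 21×14.5 cube at (-1.5, 12) is present, so the union is just that shape — 1 connected region. Overall, the cross-section is a single solid region. The nearest boundary edge runs (19.50, 26.50)→(-1.50, 26.50); distance from the point to it = 5.70 mm. The point is inside the cross-section and 5.70 mm from the nearest boundary — more than the 0.5 mm shell width (2 × 0.25), so it's in the infill interior.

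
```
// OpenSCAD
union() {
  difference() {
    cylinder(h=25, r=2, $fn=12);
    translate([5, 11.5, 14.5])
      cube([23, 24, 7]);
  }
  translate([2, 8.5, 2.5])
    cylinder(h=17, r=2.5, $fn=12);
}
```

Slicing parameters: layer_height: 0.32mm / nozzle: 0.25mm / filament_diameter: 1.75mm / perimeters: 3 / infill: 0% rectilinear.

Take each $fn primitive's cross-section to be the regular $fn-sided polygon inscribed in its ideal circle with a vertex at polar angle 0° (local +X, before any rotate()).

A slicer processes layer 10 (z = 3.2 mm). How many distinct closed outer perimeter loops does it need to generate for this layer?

At z = 3.2 mm: the cylinder: section is a regular 12-gon, circumradius r=2; the cube at (5, 11.5) is absent (z outside [14.5, 21.5]); Taking the first minus the rest: none of the subtracted shapes is present at this height, so the r=2 cylinder is unchanged — 1 connected region; the r=2.5 cylinder at (2, 8.5) gives a regular 12-gon of circumradius 2.5 (constant along its height); Merging all regions: the 2 present regions are separate (no shared area or edge), so areas and boundary lengths simply add and each stays a separate island — 2 connected regions. The result has 2 disconnected regions.

2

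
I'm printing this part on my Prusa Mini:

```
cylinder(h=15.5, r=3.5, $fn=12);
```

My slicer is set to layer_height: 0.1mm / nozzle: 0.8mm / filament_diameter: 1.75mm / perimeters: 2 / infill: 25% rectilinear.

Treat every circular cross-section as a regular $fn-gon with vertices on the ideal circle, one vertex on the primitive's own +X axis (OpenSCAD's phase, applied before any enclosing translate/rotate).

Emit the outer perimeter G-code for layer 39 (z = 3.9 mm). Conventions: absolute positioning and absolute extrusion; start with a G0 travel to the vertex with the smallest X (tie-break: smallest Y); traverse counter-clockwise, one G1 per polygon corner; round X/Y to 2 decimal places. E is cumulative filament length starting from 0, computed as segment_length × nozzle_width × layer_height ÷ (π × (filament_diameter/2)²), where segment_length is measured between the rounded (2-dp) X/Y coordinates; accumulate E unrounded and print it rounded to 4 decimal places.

At z = 3.9 mm: the r=3.5 cylinder contributes a regular 12-gon of circumradius 3.5. The outline is a single polygon with 12 vertices. Extrusion per mm of travel: 0.8 × 0.1 / (π × 0.875²) = 0.033260. Accumulating E over each segment gives final E = 0.7230.

G0 X-3.50 Y0.00 Z3.90
G1 X-3.03 Y-1.75 E0.0603
G1 X-1.75 Y-3.03 E0.1205
G1 X0.00 Y-3.50 E0.1807
G1 X1.75 Y-3.03 E0.2410
G1 X3.03 Y-1.75 E0.3012
G1 X3.50 Y0.00 E0.3615
G1 X3.03 Y1.75 E0.4218
G1 X1.75 Y3.03 E0.4820
G1 X0.00 Y3.50 E0.5422
G1 X-1.75 Y3.03 E0.6025
G1 X-3.03 Y1.75 E0.6627
G1 X-3.50 Y0.00 E0.7230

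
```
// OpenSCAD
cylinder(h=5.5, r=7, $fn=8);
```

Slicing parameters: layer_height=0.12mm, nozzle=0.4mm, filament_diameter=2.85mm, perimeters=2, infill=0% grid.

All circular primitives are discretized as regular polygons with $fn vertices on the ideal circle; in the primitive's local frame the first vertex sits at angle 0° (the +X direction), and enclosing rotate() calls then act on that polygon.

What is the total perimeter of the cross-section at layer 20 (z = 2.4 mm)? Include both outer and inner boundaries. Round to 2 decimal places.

At z = 2.4 mm: the r=7 cylinder contributes a regular 8-gon of circumradius 7 (perimeter = 2·8·7.000·sin(180°/8) = 42.86 mm). Overall, the cross-section is a single solid region. Total boundary length (outer) = 42.86 mm.

42.86 mm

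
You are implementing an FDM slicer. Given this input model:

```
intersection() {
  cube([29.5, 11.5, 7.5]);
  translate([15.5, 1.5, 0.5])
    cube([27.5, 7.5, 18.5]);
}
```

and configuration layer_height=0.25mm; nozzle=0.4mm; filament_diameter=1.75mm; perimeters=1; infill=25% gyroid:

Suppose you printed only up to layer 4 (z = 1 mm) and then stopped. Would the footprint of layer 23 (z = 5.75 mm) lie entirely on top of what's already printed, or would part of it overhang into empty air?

Compare the two slices. At z = 1: the 29.5×11.5 cube contributes its full rectangle (area 339.25 mm²); the 27.5×7.5 cube at (15.5, 1.5) contributes its full rectangle (area 206.25 mm²); Keeping only the common overlap: the 27.5×7.5 cube at (15.5, 1.5) partially overlaps the 29.5×11.5 cube; clipping to the common part keeps 105.00 mm² — area = 105.00 mm². At z = 5.75: the 29.5×11.5 cube contributes its full rectangle (area 339.25 mm²); the cube at (15.5, 1.5) (footprint 27.5×7.5) is included at this height (area 206.25 mm²); After intersecting: the 27.5×7.5 cube at (15.5, 1.5) partially overlaps the 29.5×11.5 cube; clipping to the common part keeps 105.00 mm² — area = 105.00 mm². Checking containment: the cross-section at z = 5.75 is a subset of the cross-section at z = 1.

entirely on top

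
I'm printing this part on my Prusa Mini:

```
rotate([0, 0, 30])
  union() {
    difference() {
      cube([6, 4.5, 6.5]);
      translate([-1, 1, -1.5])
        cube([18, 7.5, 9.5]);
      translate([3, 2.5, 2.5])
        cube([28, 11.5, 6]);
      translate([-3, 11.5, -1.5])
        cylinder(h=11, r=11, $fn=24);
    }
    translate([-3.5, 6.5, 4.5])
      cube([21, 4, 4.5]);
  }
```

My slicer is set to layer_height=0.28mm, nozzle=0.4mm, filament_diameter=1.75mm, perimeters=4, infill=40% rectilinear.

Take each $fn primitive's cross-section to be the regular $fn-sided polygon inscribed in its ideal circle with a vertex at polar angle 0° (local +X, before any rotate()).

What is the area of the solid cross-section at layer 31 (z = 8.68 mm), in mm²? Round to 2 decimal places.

At z = 8.68 mm: the cube is not intersected at this z (z outside [0, 6.5]); the cube at (-1, 1) does not reach this height (z outside [-1.5, 8]); the cube at (3, 2.5) does not reach this height (z outside [2.5, 8.5]); the cylinder at (-3, 11.5): section is a regular 24-gon, circumradius r=11 (area = (24/2)·11.000²·sin(360°/24) = 375.81 mm²); Taking the first minus the rest: the first operand is absent here, so nothing remains; the 21×4 cube at (-3.5, 6.5) contributes its full rectangle (area 84.00 mm²); Combining (union): only the 21×4 cube at (-3.5, 6.5) is present, so the union is just that shape — area = 84.00 mm²; (rotated 30° about Z; rotation is an isometry so areas/perimeters/island counts are preserved). Overall, the cross-section is a single solid region. Net area = 84.00 mm².

84.00 mm²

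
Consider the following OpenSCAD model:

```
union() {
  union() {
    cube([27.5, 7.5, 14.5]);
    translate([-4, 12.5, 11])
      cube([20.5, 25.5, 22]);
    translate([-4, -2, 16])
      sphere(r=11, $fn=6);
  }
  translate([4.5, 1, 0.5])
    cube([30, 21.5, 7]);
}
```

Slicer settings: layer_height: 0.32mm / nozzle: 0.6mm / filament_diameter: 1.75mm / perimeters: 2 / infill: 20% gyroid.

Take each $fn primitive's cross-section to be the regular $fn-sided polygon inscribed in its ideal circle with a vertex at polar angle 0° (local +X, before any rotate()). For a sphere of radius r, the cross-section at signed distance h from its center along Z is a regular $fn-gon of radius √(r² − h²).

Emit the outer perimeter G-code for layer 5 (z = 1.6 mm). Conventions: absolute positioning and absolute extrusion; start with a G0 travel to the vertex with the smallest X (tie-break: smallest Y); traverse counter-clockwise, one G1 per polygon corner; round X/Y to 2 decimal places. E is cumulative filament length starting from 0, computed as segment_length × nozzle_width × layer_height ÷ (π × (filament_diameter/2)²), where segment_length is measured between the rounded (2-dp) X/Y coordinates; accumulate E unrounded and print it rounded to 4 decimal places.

G0 X0.00 Y0.00 Z1.60
G1 X27.50 Y0.00 E2.1952
G1 X27.50 Y1.00 E2.2750
G1 X34.50 Y1.00 E2.8338
G1 X34.50 Y22.50 E4.5500
G1 X4.50 Y22.50 E6.9447
G1 X4.50 Y7.50 E8.1421
G1 X0.00 Y7.50 E8.5013
G1 X0.00 Y0.00 E9.1000

At z = 1.6 mm: the cube is present — its section is the full 27.5×7.5 rectangle; the cube at (-4, 12.5) does not reach this height (z outside [11, 33]); the sphere at (-4, -2) is absent (|z−center|=14.400 > r=11); Taking the union: only the 27.5×7.5 cube is present, so the union is just that shape — 1 connected region; the cube at (4.5, 1) is present — its section is the full 30×21.5 rectangle; Taking the union: the regions partially overlap (shared area 149.50 mm²), so overlapping operands fuse into one piece — 1 connected region. The outline is a single polygon with 8 vertices. Extrusion per mm of travel: 0.6 × 0.32 / (π × 0.875²) = 0.079824. Accumulating E over each segment gives final E = 9.1000.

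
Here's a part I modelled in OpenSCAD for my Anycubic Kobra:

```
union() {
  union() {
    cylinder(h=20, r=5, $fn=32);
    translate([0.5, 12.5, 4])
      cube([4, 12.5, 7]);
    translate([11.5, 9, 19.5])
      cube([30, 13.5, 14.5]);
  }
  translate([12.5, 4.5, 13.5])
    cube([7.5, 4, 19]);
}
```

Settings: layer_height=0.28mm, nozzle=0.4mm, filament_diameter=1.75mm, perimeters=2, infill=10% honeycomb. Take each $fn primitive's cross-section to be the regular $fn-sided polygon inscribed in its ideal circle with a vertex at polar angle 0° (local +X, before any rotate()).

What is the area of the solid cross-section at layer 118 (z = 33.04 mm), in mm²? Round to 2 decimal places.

At z = 33.04 mm: the cylinder does not reach this height (z outside [0, 20]); the cube at (0.5, 12.5) is not intersected at this z (z outside [4, 11]); the cube at (11.5, 9) is present — its section is the full 30×13.5 rectangle (area 405.00 mm²); Merging all regions: only the 30×13.5 cube at (11.5, 9) is present, so the union is just that shape — area = 405.00 mm²; the cube at (12.5, 4.5) is absent (z outside [13.5, 32.5]); Merging all regions: only the result so far is present, so the union is just that shape — area = 405.00 mm². Overall, the cross-section is a single solid region. Net area = 405.00 mm².

405.00 mm²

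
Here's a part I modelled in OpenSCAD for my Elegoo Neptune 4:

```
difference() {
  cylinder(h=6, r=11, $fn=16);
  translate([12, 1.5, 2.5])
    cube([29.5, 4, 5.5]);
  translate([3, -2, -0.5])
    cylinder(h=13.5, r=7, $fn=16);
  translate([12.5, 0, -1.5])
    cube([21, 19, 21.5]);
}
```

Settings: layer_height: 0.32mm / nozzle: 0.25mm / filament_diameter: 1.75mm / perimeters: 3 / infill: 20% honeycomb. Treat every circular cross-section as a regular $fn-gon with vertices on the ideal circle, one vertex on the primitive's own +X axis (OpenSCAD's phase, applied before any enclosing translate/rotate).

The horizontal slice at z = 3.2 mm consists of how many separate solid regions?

At z = 3.2 mm: the r=11 cylinder contributes a regular 16-gon of circumradius 11; the cube at (12, 1.5) is present — its section is the full 29.5×4 rectangle; the cylinder at (3, -2): section is a regular 16-gon, circumradius r=7; the cube at (12.5, 0) is present — its section is the full 21×19 rectangle; Taking the first minus the rest: starting from the r=11 cylinder, the 29.5×4 cube at (12, 1.5) misses the remaining region (no effect); the r=7 cylinder at (3, -2) lies wholly inside it (removes its full 150.01 mm² and its 43.70 mm outline becomes a hole wall); the 21×19 cube at (12.5, 0) misses the remaining region (no effect) — 1 connected region with 1 hole. The result has 1 disconnected region.

1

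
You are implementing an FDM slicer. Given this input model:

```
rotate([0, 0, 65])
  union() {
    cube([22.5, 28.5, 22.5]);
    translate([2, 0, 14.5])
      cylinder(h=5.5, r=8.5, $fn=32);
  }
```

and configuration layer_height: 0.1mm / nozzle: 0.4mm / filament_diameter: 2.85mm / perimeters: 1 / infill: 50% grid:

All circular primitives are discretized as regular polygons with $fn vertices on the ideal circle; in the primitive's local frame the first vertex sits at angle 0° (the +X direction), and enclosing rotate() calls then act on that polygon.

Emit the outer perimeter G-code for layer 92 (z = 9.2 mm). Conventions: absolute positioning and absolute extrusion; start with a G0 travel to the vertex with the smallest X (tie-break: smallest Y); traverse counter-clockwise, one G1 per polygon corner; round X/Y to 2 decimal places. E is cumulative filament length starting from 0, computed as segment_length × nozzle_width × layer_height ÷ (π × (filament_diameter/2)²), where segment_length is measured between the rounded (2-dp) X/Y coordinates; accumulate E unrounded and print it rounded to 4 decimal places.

At z = 9.2 mm: the 22.5×28.5 cube contributes its full rectangle; the cylinder at (2, 0) does not reach this height (z outside [14.5, 20]); Merging all regions: only the 22.5×28.5 cube is present, so the union is just that shape — 1 connected region; (whole slice rotated 65° about Z — lengths, areas and connectivity unchanged). The outline is a single polygon with 4 vertices. Extrusion per mm of travel: 0.4 × 0.1 / (π × 1.425²) = 0.006270. Accumulating E over each segment gives final E = 0.6396.

G0 X-25.83 Y12.04 Z9.20
G1 X0.00 Y0.00 E0.1787
G1 X9.51 Y20.39 E0.3198
G1 X-16.32 Y32.44 E0.4985
G1 X-25.83 Y12.04 E0.6396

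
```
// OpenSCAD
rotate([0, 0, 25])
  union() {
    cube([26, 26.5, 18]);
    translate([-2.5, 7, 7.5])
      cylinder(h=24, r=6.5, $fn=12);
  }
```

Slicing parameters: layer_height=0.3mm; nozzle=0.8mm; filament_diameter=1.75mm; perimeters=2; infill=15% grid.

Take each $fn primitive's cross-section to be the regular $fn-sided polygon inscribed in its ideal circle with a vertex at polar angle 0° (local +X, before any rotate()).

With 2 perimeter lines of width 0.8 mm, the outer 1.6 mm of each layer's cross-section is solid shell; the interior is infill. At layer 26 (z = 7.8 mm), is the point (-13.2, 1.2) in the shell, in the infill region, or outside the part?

outside

At z = 7.8 mm: the cube (footprint 26×26.5) is included at this height; the cylinder at (-2.5, 7): section is a regular 12-gon, circumradius r=6.5; Combining (union): the regions partially overlap (shared area 32.55 mm²), so overlapping operands fuse into one piece — 1 connected region; (rotated 25° about Z; rotation is an isometry so areas/perimeters/island counts are preserved). Overall, the cross-section is a single solid region. Undo the 25° rotation: the query point maps to (-11.456, 6.666) in the un-rotated model frame. The nearest boundary edge runs (-8.13, 3.75)→(-9.00, 7.00); distance from the point to it = 2.48 mm. The point is not inside any of the regions above, so it lies outside the cross-section (2.48 mm from the nearest boundary).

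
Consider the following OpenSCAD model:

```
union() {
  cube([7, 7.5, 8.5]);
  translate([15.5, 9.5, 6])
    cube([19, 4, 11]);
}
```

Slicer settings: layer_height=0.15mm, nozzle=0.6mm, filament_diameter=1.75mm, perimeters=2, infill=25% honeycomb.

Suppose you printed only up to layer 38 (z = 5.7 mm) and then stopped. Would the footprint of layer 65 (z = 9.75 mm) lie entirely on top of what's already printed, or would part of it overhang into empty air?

part overhangs

Compare the two slices. At z = 5.7: the cube (footprint 7×7.5) is included at this height (area 52.50 mm²); the cube at (15.5, 9.5) is absent (z outside [6, 17]); Taking the union: only the 7×7.5 cube is present, so the union is just that shape — area = 52.50 mm². At z = 9.75: the cube does not reach this height (z outside [0, 8.5]); the 19×4 cube at (15.5, 9.5) contributes its full rectangle (area 76.00 mm²); Combining (union): only the 19×4 cube at (15.5, 9.5) is present, so the union is just that shape — area = 76.00 mm². Checking containment: at z = 9.75 the cross-section extends beyond the z = 5.7 cross-section by about 76.00 mm².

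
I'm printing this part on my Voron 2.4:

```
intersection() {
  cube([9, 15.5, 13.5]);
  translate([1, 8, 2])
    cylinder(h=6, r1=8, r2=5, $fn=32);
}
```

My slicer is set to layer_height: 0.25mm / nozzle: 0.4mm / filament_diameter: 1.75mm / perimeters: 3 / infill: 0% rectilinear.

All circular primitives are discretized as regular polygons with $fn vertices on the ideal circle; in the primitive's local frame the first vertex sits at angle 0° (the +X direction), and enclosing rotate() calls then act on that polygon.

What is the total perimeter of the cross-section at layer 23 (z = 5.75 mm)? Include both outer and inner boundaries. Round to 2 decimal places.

33.27 mm

At z = 5.75 mm: the cube (footprint 9×15.5) is included at this height (perimeter 49.00 mm); the cone at (1, 8) contributes a regular 32-gon of circumradius 6.125 (interpolated between r1=8 and r2=5 at t=0.625) (perimeter = 2·32·6.125·sin(180°/32) = 38.42 mm); Keeping only the common overlap: the cone at (1, 8) partially overlaps the 9×15.5 cube; clipping to the common part keeps 70.70 mm² — boundary = 33.27 mm. Overall, the cross-section is a single solid region. Total boundary length (outer) = 33.27 mm.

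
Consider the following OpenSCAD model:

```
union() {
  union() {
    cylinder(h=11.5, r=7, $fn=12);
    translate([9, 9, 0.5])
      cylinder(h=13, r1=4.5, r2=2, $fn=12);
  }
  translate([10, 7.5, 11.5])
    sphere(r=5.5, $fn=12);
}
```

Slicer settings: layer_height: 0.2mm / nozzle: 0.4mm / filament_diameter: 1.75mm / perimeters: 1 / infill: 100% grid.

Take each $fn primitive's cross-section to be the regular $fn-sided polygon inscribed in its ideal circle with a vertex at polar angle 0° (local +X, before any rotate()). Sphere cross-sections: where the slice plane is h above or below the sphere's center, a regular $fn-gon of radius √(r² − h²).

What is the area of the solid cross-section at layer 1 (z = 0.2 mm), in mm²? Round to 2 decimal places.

At z = 0.2 mm: the r=7 cylinder contributes a regular 12-gon of circumradius 7 (area = (12/2)·7.000²·sin(360°/12) = 147.00 mm²); the cone at (9, 9) does not reach this height (z outside [0.5, 13.5]); Taking the union: only the r=7 cylinder is present, so the union is just that shape — area = 147.00 mm²; the sphere at (10, 7.5) does not reach this height (|z−center|=11.300 > r=5.5); Merging all regions: only the result so far is present, so the union is just that shape — area = 147.00 mm². Overall, the cross-section is a single solid region. Net area = 147.00 mm².

147.00 mm²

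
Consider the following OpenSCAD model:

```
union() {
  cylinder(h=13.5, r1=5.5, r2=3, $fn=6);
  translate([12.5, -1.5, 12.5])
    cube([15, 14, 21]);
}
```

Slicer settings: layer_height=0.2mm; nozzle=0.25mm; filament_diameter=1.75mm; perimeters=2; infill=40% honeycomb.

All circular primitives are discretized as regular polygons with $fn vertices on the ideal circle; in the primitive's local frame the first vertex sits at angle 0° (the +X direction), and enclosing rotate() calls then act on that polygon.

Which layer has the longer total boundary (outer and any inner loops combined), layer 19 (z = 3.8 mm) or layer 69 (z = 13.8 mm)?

layer 69 (z = 13.8 mm)

Layer 19 (z = 3.8): the cone contributes a regular 6-gon of circumradius 4.796 (interpolated between r1=5.5 and r2=3 at t=0.281) (perimeter = 2·6·4.796·sin(180°/6) = 28.78 mm); the cube at (12.5, -1.5) does not reach this height (z outside [12.5, 33.5]); Taking the union: only the cone is present, so the union is just that shape — boundary = 28.78 mm. So its perimeter = 28.78 mm. Layer 69 (z = 13.8): the cone does not reach this height (z outside [0, 13.5]); the cube at (12.5, -1.5) (footprint 15×14) is included at this height (perimeter 58.00 mm); Combining (union): only the 15×14 cube at (12.5, -1.5) is present, so the union is just that shape — boundary = 58.00 mm. So its perimeter = 58.00 mm. Layer 69 is larger (58.00 vs 28.78 mm).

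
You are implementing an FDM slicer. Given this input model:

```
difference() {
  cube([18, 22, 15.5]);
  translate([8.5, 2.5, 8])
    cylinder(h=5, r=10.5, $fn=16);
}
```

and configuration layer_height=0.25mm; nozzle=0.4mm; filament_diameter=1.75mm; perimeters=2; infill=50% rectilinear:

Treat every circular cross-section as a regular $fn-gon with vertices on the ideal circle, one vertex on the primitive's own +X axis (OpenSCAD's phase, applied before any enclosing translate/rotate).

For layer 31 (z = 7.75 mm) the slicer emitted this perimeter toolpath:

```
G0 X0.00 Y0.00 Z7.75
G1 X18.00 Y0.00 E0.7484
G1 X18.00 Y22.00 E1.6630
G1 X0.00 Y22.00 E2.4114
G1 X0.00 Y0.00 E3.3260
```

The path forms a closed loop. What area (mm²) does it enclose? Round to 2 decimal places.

Apply the shoelace formula to the sequence of (X, Y) vertices; enclosed area = 396.00 mm².

396.00 mm²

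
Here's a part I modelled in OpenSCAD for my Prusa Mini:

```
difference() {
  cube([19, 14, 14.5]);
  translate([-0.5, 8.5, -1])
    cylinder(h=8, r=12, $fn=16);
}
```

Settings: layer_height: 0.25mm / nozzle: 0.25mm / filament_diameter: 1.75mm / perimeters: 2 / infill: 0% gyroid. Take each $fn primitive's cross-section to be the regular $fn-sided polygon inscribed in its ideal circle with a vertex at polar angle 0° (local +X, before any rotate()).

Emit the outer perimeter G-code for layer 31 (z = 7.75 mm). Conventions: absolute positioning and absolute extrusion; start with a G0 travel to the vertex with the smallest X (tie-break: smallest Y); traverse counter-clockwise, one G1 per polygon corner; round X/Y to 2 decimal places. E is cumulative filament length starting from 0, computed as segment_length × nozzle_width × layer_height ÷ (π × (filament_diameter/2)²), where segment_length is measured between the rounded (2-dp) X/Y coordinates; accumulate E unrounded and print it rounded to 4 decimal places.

At z = 7.75 mm: the cube (footprint 19×14) is included at this height; the cylinder at (-0.5, 8.5) is not intersected at this z (z outside [-1, 7]); After the difference (first − rest): none of the subtracted shapes is present at this height, so the 19×14 cube is unchanged — 1 connected region. The outline is a single polygon with 4 vertices. Extrusion per mm of travel: 0.25 × 0.25 / (π × 0.875²) = 0.025984. Accumulating E over each segment gives final E = 1.7150.

G0 X0.00 Y0.00 Z7.75
G1 X19.00 Y0.00 E0.4937
G1 X19.00 Y14.00 E0.8575
G1 X0.00 Y14.00 E1.3512
G1 X0.00 Y0.00 E1.7150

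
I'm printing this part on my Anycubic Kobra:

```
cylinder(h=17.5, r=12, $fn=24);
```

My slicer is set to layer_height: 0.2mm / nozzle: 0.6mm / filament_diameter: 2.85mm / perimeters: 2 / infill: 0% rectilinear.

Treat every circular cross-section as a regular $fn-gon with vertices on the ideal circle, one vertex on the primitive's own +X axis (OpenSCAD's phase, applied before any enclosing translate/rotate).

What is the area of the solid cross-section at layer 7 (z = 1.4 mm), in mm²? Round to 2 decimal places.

At z = 1.4 mm: the cylinder: section is a regular 24-gon, circumradius r=12 (area = (24/2)·12.000²·sin(360°/24) = 447.24 mm²). Overall, the cross-section is a single solid region. Net area = 447.24 mm².

447.24 mm²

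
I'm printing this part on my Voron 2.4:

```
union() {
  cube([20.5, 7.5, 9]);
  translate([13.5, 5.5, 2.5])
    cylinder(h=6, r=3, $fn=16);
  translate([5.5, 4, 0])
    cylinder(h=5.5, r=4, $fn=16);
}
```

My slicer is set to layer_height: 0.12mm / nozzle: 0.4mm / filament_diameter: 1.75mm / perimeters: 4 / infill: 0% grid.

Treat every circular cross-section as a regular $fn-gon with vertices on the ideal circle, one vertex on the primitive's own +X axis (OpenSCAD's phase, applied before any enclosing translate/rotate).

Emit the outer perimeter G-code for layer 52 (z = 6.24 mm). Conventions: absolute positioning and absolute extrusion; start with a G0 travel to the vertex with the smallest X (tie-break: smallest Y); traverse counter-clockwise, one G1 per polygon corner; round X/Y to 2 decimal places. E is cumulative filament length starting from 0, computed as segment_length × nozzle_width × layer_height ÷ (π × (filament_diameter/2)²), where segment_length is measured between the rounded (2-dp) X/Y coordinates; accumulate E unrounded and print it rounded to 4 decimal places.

At z = 6.24 mm: the cube (footprint 20.5×7.5) is included at this height; the r=3 cylinder at (13.5, 5.5) contributes a regular 16-gon of circumradius 3; the cylinder at (5.5, 4) is absent (z outside [0, 5.5]); Combining (union): the regions partially overlap (shared area 24.64 mm²), so overlapping operands fuse into one piece — 1 connected region. The outline is a single polygon with 11 vertices. Extrusion per mm of travel: 0.4 × 0.12 / (π × 0.875²) = 0.019956. Accumulating E over each segment gives final E = 1.1289.

G0 X0.00 Y0.00 Z6.24
G1 X20.50 Y0.00 E0.4091
G1 X20.50 Y7.50 E0.5588
G1 X15.70 Y7.50 E0.6546
G1 X15.62 Y7.62 E0.6574
G1 X14.65 Y8.27 E0.6807
G1 X13.50 Y8.50 E0.7041
G1 X12.35 Y8.27 E0.7275
G1 X11.38 Y7.62 E0.7508
G1 X11.30 Y7.50 E0.7537
G1 X0.00 Y7.50 E0.9792
G1 X0.00 Y0.00 E1.1289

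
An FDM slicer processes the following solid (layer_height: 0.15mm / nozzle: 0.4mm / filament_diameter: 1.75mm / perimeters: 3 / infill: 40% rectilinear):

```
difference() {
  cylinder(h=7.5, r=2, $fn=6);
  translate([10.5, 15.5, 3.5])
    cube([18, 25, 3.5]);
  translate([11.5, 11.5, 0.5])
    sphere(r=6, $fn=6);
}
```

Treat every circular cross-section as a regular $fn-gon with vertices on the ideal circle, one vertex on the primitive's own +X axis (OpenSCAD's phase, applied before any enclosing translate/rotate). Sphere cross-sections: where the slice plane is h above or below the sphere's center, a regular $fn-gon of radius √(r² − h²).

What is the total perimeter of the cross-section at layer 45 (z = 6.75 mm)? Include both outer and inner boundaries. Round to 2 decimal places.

At z = 6.75 mm: the r=2 cylinder contributes a regular 6-gon of circumradius 2 (perimeter = 2·6·2.000·sin(180°/6) = 12.00 mm); the cube at (10.5, 15.5) (footprint 18×25) is included at this height (perimeter 86.00 mm); the sphere at (11.5, 11.5) is not intersected at this z (|z−center|=6.250 > r=6); After the difference (first − rest): starting from the r=2 cylinder, the 18×25 cube at (10.5, 15.5) misses the remaining region (no effect) — boundary = 12.00 mm. Overall, the cross-section is a single solid region. Total boundary length (outer) = 12.00 mm.

12.00 mm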